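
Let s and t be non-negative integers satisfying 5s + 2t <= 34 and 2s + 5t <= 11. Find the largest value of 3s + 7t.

Relaxing integrality, the LP optimum is 16.50 at (s,t) = (5.5, 0), which is not an integer point.
(s,t)=(3,1): 5·3+2·1=17≤34, 2·3+5·1=11≤11, objective 16.
(s,t)=(5,0): 5·5+2·0=25≤34, 2·5+5·0=10≤11, objective 15.
(s,t)=(2,1): 5·2+2·1=12≤34, 2·2+5·1=9≤11, objective 13.
Maximum is 16 at (s,t)=(3,1).

16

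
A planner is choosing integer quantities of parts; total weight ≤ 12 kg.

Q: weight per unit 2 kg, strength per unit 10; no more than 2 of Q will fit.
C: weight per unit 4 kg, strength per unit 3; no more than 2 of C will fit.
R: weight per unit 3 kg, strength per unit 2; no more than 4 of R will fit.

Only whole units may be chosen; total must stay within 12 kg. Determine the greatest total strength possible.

26

Q has the best ratio (10/2); taking only Q gives at most 2×10 = 20 (stopped by the supply cap of 2).
Mixing does better — 2×Q and 2×C: weight 12 ≤ 12, strength 2·10 + 2·3 = 26.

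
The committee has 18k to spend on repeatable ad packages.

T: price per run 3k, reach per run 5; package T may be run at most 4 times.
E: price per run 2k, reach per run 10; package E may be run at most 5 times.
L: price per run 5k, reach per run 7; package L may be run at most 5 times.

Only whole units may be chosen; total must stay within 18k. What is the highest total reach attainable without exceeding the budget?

E has the best ratio (10/2); taking only E gives at most 5×10 = 50 (stopped by the supply cap of 5).
Mixing does better — 1×T, 5×E, and 1×L: price 18 ≤ 18, reach 1·5 + 5·10 + 1·7 = 62.

62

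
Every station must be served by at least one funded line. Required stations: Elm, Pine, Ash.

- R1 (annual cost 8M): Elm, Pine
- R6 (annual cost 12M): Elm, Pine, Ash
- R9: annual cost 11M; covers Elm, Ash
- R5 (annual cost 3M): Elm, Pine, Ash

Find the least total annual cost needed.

3

R5 alone covers Elm, Pine, Ash — every station.
Total annual cost: 3.
No cover costs less than 3.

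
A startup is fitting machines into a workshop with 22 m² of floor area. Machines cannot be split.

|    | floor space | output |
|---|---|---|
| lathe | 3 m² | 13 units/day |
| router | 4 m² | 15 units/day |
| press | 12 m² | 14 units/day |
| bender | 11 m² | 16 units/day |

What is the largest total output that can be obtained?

This is a 0-1 knapsack instance.
Allowing fractional choices, the relaxed optimum would be about 48.7, but machines are indivisible.
lathe + router + bender: floor space 3 + 4 + 11 = 18 ≤ 22, output 13 + 15 + 16 = 44.
lathe + router + press: floor space 3 + 4 + 12 = 19 ≤ 22, output 13 + 15 + 14 = 42.
Best is lathe, router, and bender with total output 44.

44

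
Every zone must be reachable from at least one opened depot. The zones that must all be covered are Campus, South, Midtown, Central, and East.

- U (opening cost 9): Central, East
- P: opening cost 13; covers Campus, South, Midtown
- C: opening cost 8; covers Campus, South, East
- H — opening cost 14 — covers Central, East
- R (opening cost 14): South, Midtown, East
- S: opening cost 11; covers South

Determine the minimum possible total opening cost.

22

This is a weighted set-cover instance.
The greedy cost-per-new-zone heuristic would pick C, U, and P for 30, but a cheaper cover exists.
Choose U and P: together they cover Campus, South, Midtown, Central, East — every zone.
Total opening cost: 9 + 13 = 22.
No cover costs less than 22.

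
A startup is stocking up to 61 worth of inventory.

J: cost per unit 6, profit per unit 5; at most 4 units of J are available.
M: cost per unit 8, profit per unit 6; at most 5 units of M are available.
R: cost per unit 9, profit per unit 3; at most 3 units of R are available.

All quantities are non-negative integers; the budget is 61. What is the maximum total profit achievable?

This is a bounded integer knapsack.
J has the best ratio (5/6); taking only J gives at most 4×5 = 20 (stopped by the supply cap of 4).
Mixing does better — 3×J and 5×M: cost 58 ≤ 61, profit 3·5 + 5·6 = 45.

45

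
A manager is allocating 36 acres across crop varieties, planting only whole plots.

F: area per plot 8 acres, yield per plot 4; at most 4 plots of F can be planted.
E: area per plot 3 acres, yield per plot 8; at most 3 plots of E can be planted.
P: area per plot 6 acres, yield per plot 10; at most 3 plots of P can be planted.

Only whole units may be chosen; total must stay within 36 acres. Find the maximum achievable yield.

This is a bounded integer knapsack.
1×F, 3×E, and 3×P: area 35 ≤ 36, yield 1·4 + 3·8 + 3·10 = 58.
3×E and 3×P: area 27 ≤ 36, yield 3·8 + 3·10 = 54.
Best is 58.

58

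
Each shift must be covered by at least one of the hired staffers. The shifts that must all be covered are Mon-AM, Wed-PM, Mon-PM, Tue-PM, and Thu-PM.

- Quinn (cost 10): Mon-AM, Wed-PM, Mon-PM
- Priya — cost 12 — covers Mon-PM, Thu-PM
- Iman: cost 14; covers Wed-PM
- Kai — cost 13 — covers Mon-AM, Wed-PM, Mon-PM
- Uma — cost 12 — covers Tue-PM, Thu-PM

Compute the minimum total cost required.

22

Choose Quinn and Uma: together they cover Mon-AM, Wed-PM, Mon-PM, Tue-PM, Thu-PM — every shift.
Total cost: 10 + 12 = 22.
No cover costs less than 22.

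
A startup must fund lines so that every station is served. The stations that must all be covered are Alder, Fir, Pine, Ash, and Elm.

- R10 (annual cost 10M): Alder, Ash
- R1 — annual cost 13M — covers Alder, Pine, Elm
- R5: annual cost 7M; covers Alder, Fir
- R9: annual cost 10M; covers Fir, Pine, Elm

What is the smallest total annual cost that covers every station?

This is an integer covering problem.
Choose R10 and R9: together they cover Alder, Fir, Pine, Ash, Elm — every station.
Total annual cost: 10 + 10 = 20.
No cover costs less than 20.

20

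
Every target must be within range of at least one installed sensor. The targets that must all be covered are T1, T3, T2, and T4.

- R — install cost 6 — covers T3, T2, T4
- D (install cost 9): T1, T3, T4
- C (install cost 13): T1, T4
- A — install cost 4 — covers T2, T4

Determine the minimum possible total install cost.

This is a weighted set-cover instance.
The greedy cost-per-new-target heuristic would pick R and D for 15, but a cheaper cover exists.
Choose D and A: together they cover T1, T3, T2, T4 — every target.
Total install cost: 9 + 4 = 13.
No cover costs less than 13.

13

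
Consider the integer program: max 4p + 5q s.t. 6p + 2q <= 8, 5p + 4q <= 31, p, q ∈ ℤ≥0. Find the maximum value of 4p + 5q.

(p,q)=(0,4): 6·0+2·4=8≤8, 5·0+4·4=16≤31, objective 20.
(p,q)=(0,3): 6·0+2·3=6≤8, 5·0+4·3=12≤31, objective 15.
The best lattice point is (0,4), giving 20.

20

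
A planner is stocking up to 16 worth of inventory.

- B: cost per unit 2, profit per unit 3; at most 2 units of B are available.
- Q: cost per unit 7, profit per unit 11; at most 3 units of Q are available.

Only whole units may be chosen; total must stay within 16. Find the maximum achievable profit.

25

2×Q: cost 14 ≤ 16, profit 2·11 = 22.
1×B and 2×Q: cost 16 ≤ 16, profit 1·3 + 2·11 = 25.
Best is 25.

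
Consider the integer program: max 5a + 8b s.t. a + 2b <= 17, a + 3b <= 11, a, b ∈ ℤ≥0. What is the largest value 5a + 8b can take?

(a,b)=(11,0): 1·11+2·0=11≤17, 1·11+3·0=11≤11, objective 55.
(a,b)=(10,0): 1·10+2·0=10≤17, 1·10+3·0=10≤11, objective 50.
No feasible integer point exceeds 55.

55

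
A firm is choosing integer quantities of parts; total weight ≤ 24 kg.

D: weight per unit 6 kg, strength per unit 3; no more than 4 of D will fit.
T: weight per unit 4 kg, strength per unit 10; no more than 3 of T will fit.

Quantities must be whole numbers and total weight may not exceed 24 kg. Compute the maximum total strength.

T has the best ratio (10/4); taking only T gives at most 3×10 = 30 (stopped by the supply cap of 3).
Mixing does better — 2×D and 3×T: weight 24 ≤ 24, strength 2·3 + 3·10 = 36.

36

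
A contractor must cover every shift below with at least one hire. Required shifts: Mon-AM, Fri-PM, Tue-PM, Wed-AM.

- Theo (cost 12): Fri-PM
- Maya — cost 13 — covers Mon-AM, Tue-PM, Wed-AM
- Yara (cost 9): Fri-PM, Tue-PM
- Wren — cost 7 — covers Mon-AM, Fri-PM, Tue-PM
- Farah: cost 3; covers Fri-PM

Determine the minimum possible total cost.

16

The greedy cost-per-new-shift heuristic would pick Wren and Maya for 20, but a cheaper cover exists.
Choose Maya and Farah: together they cover Mon-AM, Fri-PM, Tue-PM, Wed-AM — every shift.
Total cost: 13 + 3 = 16.
No cover costs less than 16.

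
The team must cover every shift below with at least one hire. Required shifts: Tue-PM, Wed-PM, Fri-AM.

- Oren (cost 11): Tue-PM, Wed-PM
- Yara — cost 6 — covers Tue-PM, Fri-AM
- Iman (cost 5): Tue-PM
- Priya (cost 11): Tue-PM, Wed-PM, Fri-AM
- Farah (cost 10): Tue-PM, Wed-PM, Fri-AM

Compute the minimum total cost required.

10

The greedy cost-per-new-shift heuristic would pick Yara and Farah for 16, but a cheaper cover exists.
Farah alone covers Tue-PM, Wed-PM, Fri-AM — every shift.
Total cost: 10.
No cover costs less than 10.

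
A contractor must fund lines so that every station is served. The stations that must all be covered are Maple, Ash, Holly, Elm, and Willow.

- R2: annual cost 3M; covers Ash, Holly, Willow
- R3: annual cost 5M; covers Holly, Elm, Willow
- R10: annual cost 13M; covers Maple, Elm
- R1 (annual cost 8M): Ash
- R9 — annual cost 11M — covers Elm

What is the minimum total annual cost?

The greedy cost-per-new-station heuristic would pick R2, R3, and R10 for 21, but a cheaper cover exists.
Choose R2 and R10: together they cover Maple, Ash, Holly, Elm, Willow — every station.
Total annual cost: 3 + 13 = 16.
No cover costs less than 16.

16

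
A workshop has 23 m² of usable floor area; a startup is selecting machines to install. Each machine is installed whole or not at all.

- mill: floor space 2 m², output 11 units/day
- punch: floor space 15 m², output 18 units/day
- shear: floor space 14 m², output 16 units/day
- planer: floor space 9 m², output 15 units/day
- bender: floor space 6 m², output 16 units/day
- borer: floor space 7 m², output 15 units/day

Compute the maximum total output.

Allowing fractional choices, the relaxed optimum would be about 55.3, but machines are indivisible.
planer + bender + borer: floor space 9 + 6 + 7 = 22 ≤ 23, output 15 + 16 + 15 = 46.
mill + punch + bender: floor space 2 + 15 + 6 = 23 ≤ 23, output 11 + 18 + 16 = 45.
mill + shear + bender: floor space 2 + 14 + 6 = 22 ≤ 23, output 11 + 16 + 16 = 43.
Best is planer, bender, and borer with total output 46.

46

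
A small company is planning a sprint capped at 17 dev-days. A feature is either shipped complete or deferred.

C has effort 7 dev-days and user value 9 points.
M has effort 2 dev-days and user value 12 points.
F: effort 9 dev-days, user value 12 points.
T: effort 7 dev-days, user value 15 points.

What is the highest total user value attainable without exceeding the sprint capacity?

36

Allowing fractional choices, the relaxed optimum would be about 37.7, but features are indivisible.
C + M + T: effort 7 + 2 + 7 = 16 ≤ 17, user value 9 + 12 + 15 = 36.
F + T: effort 9 + 7 = 16 ≤ 17, user value 12 + 15 = 27.
M + T: effort 2 + 7 = 9 ≤ 17, user value 12 + 15 = 27.
Best is C, M, and T with total user value 36.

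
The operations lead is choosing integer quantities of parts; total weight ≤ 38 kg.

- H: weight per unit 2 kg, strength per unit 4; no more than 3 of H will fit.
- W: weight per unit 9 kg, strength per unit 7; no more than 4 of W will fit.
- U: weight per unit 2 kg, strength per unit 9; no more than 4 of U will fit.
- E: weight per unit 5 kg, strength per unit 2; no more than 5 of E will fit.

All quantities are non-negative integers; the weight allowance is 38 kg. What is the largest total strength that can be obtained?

This is a bounded integer knapsack.
U has the best ratio (9/2); taking only U gives at most 4×9 = 36 (stopped by the supply cap of 4).
Mixing does better — 3×H, 2×W, 4×U, and 1×E: weight 37 ≤ 38, strength 3·4 + 2·7 + 4·9 + 1·2 = 64.

64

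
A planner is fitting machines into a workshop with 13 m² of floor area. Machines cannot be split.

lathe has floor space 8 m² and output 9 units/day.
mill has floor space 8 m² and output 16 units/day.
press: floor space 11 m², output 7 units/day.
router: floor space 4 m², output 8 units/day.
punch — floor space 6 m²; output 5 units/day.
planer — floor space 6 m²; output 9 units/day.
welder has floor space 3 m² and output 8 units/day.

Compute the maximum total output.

25

This is an integer program with binary decision variables.
mill + router: floor space 8 + 4 = 12 ≤ 13, output 16 + 8 = 24.
router + planer + welder: floor space 4 + 6 + 3 = 13 ≤ 13, output 8 + 9 + 8 = 25.
mill + welder: floor space 8 + 3 = 11 ≤ 13, output 16 + 8 = 24.
Best is router, planer, and welder with total output 25.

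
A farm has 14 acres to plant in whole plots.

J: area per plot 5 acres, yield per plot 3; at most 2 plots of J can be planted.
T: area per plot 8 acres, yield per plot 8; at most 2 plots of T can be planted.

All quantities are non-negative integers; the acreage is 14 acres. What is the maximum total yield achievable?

This is a bounded integer knapsack.
Take 1×J and 1×T: area 13 ≤ 14, yield 1·3 + 1·8 = 11.
No other integer combination yields more.

11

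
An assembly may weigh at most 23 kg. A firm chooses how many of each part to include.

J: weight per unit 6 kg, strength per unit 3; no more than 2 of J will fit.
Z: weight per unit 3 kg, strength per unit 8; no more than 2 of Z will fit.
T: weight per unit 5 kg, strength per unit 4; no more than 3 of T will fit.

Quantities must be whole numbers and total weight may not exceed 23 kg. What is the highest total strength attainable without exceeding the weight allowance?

28

Z has the best ratio (8/3); taking only Z gives at most 2×8 = 16 (stopped by the supply cap of 2).
Mixing does better — 2×Z and 3×T: weight 21 ≤ 23, strength 2·8 + 3·4 = 28.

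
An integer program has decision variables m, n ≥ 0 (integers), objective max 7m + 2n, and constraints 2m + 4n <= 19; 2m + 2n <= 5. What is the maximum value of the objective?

14

Relaxing integrality, the LP optimum is 17.50 at (m,n) = (2.5, 0), which is not an integer point.
(m,n)=(2,0): 2·2+4·0=4≤19, 2·2+2·0=4≤5, objective 14.
(m,n)=(1,1): 2·1+4·1=6≤19, 2·1+2·1=4≤5, objective 9.
(m,n)=(1,0): 2·1+4·0=2≤19, 2·1+2·0=2≤5, objective 7.
No feasible integer point exceeds 14.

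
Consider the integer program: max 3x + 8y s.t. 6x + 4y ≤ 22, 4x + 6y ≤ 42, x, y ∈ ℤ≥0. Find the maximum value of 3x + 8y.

40

(x,y)=(0,5) is feasible, giving 40.
(x,y)=(1,4) is feasible, giving 35.
(x,y)=(0,4) is feasible, giving 32.
No feasible integer point exceeds 40.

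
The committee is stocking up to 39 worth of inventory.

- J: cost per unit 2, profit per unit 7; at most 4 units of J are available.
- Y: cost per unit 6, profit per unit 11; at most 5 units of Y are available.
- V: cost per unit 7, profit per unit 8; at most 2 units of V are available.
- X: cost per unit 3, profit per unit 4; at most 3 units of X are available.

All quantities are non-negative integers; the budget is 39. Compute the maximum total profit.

83

J has the best ratio (7/2); taking only J gives at most 4×7 = 28 (stopped by the supply cap of 4).
Mixing does better — 4×J and 5×Y: cost 38 ≤ 39, profit 4·7 + 5·11 = 83.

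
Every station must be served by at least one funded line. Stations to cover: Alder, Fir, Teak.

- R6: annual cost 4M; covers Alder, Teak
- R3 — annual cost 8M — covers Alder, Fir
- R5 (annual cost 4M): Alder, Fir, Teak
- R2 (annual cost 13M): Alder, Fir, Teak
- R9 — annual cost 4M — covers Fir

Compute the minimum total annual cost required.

R5 alone covers Alder, Fir, Teak — every station.
Total annual cost: 4.
No cover costs less than 4.

4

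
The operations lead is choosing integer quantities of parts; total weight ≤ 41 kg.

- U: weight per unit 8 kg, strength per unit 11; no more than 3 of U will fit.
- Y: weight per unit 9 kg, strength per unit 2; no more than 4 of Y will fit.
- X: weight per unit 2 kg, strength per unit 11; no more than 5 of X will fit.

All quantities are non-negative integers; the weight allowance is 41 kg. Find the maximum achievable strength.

88

X has the best ratio (11/2); taking only X gives at most 5×11 = 55 (stopped by the supply cap of 5).
Mixing does better — 3×U and 5×X: weight 34 ≤ 41, strength 3·11 + 5·11 = 88.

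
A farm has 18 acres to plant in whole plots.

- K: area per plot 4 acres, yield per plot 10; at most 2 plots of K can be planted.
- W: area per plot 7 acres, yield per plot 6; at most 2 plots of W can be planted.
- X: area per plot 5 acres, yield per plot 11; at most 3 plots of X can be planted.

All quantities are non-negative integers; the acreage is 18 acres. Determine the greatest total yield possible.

Take 2×K and 2×X: area 18 ≤ 18, yield 2·10 + 2·11 = 42.
K has the best ratio (10/4) and is taken to its limit of 2; remaining capacity is filled optimally with the others.

42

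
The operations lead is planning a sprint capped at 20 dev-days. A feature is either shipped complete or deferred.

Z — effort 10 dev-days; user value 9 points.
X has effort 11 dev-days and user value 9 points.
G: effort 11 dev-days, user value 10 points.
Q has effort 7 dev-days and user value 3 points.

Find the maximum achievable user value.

G + Q: effort 11 + 7 = 18 ≤ 20, user value 10 + 3 = 13.
Z + Q: effort 10 + 7 = 17 ≤ 20, user value 9 + 3 = 12.
Best is G and Q with total user value 13.

13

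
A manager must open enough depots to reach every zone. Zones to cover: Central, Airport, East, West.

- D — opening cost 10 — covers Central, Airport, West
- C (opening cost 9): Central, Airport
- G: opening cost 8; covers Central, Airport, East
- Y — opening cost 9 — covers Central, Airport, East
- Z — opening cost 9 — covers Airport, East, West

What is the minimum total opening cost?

17

This is an integer covering problem.
Choose G and Z: together they cover Central, Airport, East, West — every zone.
Total opening cost: 8 + 9 = 17.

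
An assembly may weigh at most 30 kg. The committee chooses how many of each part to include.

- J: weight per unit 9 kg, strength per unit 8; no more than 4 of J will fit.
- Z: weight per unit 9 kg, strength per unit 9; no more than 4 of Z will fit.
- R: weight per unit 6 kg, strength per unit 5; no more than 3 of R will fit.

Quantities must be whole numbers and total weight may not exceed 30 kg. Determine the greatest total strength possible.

3×Z: weight 27 ≤ 30, strength 3·9 = 27.
2×Z and 2×R: weight 30 ≤ 30, strength 2·9 + 2·5 = 28.
Best is 28.

28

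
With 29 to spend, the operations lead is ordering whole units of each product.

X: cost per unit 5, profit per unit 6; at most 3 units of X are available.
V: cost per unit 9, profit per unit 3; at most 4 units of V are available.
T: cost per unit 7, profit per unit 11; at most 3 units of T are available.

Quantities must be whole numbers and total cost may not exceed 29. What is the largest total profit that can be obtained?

40

This is a bounded integer knapsack.
Take 3×X and 2×T: cost 29 ≤ 29, profit 3·6 + 2·11 = 40.
No other integer combination yields more.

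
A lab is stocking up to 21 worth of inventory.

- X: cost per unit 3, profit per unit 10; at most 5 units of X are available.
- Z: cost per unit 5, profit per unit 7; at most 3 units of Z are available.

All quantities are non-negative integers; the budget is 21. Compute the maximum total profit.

57

5×X and 1×Z: cost 20 ≤ 21, profit 5·10 + 1·7 = 57.
5×X: cost 15 ≤ 21, profit 5·10 = 50.
Best is 57.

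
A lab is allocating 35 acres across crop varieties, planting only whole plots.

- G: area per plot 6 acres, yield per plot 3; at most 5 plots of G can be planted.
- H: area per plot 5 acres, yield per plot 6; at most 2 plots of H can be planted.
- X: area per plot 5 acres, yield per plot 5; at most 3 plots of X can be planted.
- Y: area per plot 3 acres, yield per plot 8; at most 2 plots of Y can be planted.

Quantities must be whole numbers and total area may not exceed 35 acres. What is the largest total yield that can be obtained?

43

1×G, 2×H, 2×X, and 2×Y: area 32 ≤ 35, yield 1·3 + 2·6 + 2·5 + 2·8 = 41.
2×H, 3×X, and 2×Y: area 31 ≤ 35, yield 2·6 + 3·5 + 2·8 = 43.
Best is 43.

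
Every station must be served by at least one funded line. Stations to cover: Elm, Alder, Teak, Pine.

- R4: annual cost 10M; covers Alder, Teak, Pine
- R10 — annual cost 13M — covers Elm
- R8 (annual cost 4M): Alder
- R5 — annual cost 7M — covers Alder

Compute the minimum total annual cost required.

23

Choose R4 and R10: together they cover Elm, Alder, Teak, Pine — every station.
Total annual cost: 10 + 13 = 23.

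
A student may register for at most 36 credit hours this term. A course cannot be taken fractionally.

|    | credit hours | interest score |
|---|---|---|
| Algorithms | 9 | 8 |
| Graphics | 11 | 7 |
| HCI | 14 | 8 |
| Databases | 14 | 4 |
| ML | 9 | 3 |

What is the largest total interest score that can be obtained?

This is a 0-1 knapsack instance.
Allowing fractional choices, the relaxed optimum would be about 23.7, but courses are indivisible.
Algorithms + HCI + ML: credit hours 9 + 14 + 9 = 32 ≤ 36, interest score 8 + 8 + 3 = 19.
Algorithms + Graphics + HCI: credit hours 9 + 11 + 14 = 34 ≤ 36, interest score 8 + 7 + 8 = 23.
Best is Algorithms, Graphics, and HCI with total interest score 23.

23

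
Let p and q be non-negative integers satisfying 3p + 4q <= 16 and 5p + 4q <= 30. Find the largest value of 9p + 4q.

45

The continuous relaxation peaks at (5.33, 0) with value 48.00; rounding to a feasible lattice point costs some objective.
(p,q)=(5,0): 3·5+4·0=15≤16, 5·5+4·0=25≤30, objective 45.
(p,q)=(4,1): 3·4+4·1=16≤16, 5·4+4·1=24≤30, objective 40.
(p,q)=(4,0): 3·4+4·0=12≤16, 5·4+4·0=20≤30, objective 36.
No feasible integer point exceeds 45.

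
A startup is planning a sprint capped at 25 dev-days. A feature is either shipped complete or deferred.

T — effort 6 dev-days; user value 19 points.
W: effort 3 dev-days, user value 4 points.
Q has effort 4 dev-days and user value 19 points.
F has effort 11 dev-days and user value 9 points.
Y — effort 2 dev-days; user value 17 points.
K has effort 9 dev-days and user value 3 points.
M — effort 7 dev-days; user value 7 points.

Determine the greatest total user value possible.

66

Allowing fractional choices, the relaxed optimum would be about 68.5, but features are indivisible.
T + Q + F + Y: effort 6 + 4 + 11 + 2 = 23 ≤ 25, user value 19 + 19 + 9 + 17 = 64.
T + W + Q + Y + M: effort 6 + 3 + 4 + 2 + 7 = 22 ≤ 25, user value 19 + 4 + 19 + 17 + 7 = 66.
T + Q + Y + M: effort 6 + 4 + 2 + 7 = 19 ≤ 25, user value 19 + 19 + 17 + 7 = 62.
Best is T, W, Q, Y, and M with total user value 66.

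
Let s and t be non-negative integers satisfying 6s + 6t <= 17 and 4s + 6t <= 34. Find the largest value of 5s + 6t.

12

Relaxing integrality, the LP optimum is 17.00 at (s,t) = (0, 2.83), which is not an integer point.
(s,t)=(0,2): 6·0+6·2=12≤17, 4·0+6·2=12≤34, objective 12.
(s,t)=(1,1): 6·1+6·1=12≤17, 4·1+6·1=10≤34, objective 11.
No feasible integer point exceeds 12.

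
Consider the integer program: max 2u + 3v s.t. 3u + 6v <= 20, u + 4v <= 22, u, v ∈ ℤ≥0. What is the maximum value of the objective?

12

(u,v)=(6,0) is feasible, giving 12.
(u,v)=(5,0) is feasible, giving 10.
No feasible integer point exceeds 12.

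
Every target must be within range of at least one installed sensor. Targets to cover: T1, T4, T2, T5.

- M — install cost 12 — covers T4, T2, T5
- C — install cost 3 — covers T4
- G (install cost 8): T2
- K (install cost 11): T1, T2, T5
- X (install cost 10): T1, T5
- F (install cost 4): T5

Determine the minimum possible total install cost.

Choose C and K: together they cover T1, T4, T2, T5 — every target.
Total install cost: 3 + 11 = 14.
No cover costs less than 14.

14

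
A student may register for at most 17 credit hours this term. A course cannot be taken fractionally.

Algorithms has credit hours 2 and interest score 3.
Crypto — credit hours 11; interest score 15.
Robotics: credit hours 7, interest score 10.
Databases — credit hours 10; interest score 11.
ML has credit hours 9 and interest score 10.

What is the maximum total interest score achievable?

21

Robotics + ML: credit hours 7 + 9 = 16 ≤ 17, interest score 10 + 10 = 20.
Robotics + Databases: credit hours 7 + 10 = 17 ≤ 17, interest score 10 + 11 = 21.
Best is Robotics and Databases with total interest score 21.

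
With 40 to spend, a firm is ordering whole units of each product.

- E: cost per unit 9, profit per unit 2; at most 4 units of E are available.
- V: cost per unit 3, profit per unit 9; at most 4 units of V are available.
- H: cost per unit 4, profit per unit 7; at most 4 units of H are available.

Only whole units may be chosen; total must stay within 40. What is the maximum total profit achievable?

66

1×E, 4×V, and 4×H: cost 37 ≤ 40, profit 1·2 + 4·9 + 4·7 = 66.
4×V and 4×H: cost 28 ≤ 40, profit 4·9 + 4·7 = 64.
Best is 66.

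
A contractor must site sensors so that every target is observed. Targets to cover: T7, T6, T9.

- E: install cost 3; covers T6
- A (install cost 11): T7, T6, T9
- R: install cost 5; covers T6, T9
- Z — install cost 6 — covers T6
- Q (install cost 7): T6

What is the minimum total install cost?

11

This is a weighted set-cover instance.
A alone covers T7, T6, T9 — every target.
Total install cost: 11.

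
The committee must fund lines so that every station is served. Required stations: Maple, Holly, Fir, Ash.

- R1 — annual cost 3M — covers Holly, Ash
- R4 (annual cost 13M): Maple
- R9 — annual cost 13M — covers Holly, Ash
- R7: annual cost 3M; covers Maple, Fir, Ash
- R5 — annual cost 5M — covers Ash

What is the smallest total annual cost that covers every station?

Choose R1 and R7: together they cover Maple, Holly, Fir, Ash — every station.
Total annual cost: 3 + 3 = 6.
No cover costs less than 6.

6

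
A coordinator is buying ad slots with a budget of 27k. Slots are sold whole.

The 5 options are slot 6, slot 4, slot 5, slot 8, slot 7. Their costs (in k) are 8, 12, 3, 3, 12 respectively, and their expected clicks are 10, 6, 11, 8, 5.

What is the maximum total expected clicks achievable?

slot 6 + slot 5 + slot 8: cost 8 + 3 + 3 = 14 ≤ 27, expected clicks 10 + 11 + 8 = 29.
slot 6 + slot 4 + slot 5 + slot 8: cost 8 + 12 + 3 + 3 = 26 ≤ 27, expected clicks 10 + 6 + 11 + 8 = 35.
slot 6 + slot 5 + slot 8 + slot 7: cost 8 + 3 + 3 + 12 = 26 ≤ 27, expected clicks 10 + 11 + 8 + 5 = 34.
Best is slot 6, slot 4, slot 5, and slot 8 with total expected clicks 35.

35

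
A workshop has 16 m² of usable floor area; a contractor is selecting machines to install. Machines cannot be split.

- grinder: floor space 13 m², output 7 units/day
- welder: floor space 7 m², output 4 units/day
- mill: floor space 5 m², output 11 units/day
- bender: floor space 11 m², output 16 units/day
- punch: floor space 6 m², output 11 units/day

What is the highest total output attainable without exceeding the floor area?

27

Take mill and bender: floor space 5 + 11 = 16 ≤ 16, output 11 + 16 = 27.
No other feasible combination does better.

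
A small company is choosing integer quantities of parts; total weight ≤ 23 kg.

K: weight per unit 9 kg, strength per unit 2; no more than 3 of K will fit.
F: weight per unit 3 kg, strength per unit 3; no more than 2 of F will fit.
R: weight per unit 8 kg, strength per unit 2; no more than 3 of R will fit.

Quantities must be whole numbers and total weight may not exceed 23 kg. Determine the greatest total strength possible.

10

F has the best ratio (3/3); taking only F gives at most 2×3 = 6 (stopped by the supply cap of 2).
Mixing does better — 2×F and 2×R: weight 22 ≤ 23, strength 2·3 + 2·2 = 10.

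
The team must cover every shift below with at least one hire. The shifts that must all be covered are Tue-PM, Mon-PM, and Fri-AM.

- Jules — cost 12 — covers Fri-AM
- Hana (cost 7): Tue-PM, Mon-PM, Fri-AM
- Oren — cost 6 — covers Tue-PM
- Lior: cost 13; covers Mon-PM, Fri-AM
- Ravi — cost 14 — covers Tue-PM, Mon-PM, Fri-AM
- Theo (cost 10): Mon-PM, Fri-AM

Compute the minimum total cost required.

7

Hana alone covers Tue-PM, Mon-PM, Fri-AM — every shift.
Total cost: 7.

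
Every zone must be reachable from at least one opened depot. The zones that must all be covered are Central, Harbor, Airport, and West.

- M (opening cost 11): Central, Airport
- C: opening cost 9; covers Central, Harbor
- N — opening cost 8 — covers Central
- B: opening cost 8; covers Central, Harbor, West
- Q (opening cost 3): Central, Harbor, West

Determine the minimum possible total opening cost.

14

This is a weighted set-cover instance.
Choose M and Q: together they cover Central, Harbor, Airport, West — every zone.
Total opening cost: 11 + 3 = 14.
No cover costs less than 14.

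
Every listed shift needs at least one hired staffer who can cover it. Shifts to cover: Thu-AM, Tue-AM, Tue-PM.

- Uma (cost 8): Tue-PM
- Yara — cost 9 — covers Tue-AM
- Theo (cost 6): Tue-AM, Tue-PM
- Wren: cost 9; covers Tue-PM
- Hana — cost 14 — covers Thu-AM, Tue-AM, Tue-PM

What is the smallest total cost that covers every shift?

The greedy cost-per-new-shift heuristic would pick Theo and Hana for 20, but a cheaper cover exists.
Hana alone covers Thu-AM, Tue-AM, Tue-PM — every shift.
Total cost: 14.
No cover costs less than 14.

14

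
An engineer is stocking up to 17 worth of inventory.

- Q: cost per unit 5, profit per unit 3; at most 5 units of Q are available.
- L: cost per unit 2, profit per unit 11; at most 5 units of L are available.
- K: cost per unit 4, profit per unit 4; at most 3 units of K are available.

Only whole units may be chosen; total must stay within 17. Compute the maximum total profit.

59

1×Q and 5×L: cost 15 ≤ 17, profit 1·3 + 5·11 = 58.
5×L and 1×K: cost 14 ≤ 17, profit 5·11 + 1·4 = 59.
Best is 59.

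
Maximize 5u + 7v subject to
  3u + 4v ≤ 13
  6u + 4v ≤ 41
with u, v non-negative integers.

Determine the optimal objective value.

Relaxing integrality, the LP optimum is 22.75 at (u,v) = (0, 3.25), which is not an integer point.
(u,v)=(3,1): 3·3+4·1=13≤13, 6·3+4·1=22≤41, objective 22.
(u,v)=(0,3): 3·0+4·3=12≤13, 6·0+4·3=12≤41, objective 21.
(u,v)=(4,0): 3·4+4·0=12≤13, 6·4+4·0=24≤41, objective 20.
No feasible integer point exceeds 22.

22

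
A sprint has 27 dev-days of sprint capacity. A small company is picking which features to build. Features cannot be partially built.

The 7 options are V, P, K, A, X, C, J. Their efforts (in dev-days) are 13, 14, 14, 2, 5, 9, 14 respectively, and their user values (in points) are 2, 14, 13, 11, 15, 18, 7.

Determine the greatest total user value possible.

A + X + C: effort 2 + 5 + 9 = 16 ≤ 27, user value 11 + 15 + 18 = 44.
K + A + C: effort 14 + 2 + 9 = 25 ≤ 27, user value 13 + 11 + 18 = 42.
P + A + C: effort 14 + 2 + 9 = 25 ≤ 27, user value 14 + 11 + 18 = 43.
Best is A, X, and C with total user value 44.

44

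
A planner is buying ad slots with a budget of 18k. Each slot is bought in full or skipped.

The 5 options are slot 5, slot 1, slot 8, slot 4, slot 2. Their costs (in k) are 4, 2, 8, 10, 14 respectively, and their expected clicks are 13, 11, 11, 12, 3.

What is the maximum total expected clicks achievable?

Treat it as a binary knapsack problem.
Take slot 5, slot 1, and slot 4: cost 4 + 2 + 10 = 16 ≤ 18, expected clicks 13 + 11 + 12 = 36.
No other feasible combination does better.

36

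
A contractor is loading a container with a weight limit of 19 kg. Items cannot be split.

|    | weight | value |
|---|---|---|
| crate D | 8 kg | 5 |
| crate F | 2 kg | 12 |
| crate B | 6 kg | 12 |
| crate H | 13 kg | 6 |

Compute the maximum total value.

29

crate F + crate B: weight 2 + 6 = 8 ≤ 19, value 12 + 12 = 24.
crate F + crate H: weight 2 + 13 = 15 ≤ 19, value 12 + 6 = 18.
crate D + crate F + crate B: weight 8 + 2 + 6 = 16 ≤ 19, value 5 + 12 + 12 = 29.
Best is crate D, crate F, and crate B with total value 29.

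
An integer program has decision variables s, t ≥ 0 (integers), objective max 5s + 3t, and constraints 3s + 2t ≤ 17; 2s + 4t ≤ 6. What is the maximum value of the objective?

(s,t)=(3,0): 3·3+2·0=9≤17, 2·3+4·0=6≤6, objective 15.
(s,t)=(2,0): 3·2+2·0=6≤17, 2·2+4·0=4≤6, objective 10.
Maximum is 15 at (s,t)=(3,0).

15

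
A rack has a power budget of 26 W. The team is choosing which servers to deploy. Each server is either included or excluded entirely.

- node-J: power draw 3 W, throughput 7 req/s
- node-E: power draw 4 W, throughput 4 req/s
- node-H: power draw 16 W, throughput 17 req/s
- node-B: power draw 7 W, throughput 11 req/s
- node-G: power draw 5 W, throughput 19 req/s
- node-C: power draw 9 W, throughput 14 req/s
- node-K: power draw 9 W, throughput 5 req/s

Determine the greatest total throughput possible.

Allowing fractional choices, the relaxed optimum would be about 53.1, but servers are indivisible.
node-E + node-B + node-G + node-C: power draw 4 + 7 + 5 + 9 = 25 ≤ 26, throughput 4 + 11 + 19 + 14 = 48.
node-J + node-B + node-G + node-C: power draw 3 + 7 + 5 + 9 = 24 ≤ 26, throughput 7 + 11 + 19 + 14 = 51.
Best is node-J, node-B, node-G, and node-C with total throughput 51.

51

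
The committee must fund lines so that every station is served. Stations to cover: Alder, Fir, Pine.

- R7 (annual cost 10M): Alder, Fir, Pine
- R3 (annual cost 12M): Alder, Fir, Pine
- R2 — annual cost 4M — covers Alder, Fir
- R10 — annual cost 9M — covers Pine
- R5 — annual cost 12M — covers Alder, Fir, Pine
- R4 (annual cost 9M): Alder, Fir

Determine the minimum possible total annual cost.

The greedy cost-per-new-station heuristic would pick R2 and R10 for 13, but a cheaper cover exists.
R7 alone covers Alder, Fir, Pine — every station.
Total annual cost: 10.
No cover costs less than 10.

10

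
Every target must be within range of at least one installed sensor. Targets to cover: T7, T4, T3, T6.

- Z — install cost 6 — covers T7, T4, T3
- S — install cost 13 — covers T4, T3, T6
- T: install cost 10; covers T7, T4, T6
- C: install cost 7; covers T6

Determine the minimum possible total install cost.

13

Choose Z and C: together they cover T7, T4, T3, T6 — every target.
Total install cost: 6 + 7 = 13.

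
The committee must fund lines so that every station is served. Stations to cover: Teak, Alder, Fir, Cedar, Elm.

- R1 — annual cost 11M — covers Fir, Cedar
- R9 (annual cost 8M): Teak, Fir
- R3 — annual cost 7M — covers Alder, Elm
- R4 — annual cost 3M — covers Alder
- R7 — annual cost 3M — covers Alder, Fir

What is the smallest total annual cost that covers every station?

The greedy cost-per-new-station heuristic would pick R7, R3, R9, and R1 for 29, but a cheaper cover exists.
Choose R1, R9, and R3: together they cover Teak, Alder, Fir, Cedar, Elm — every station.
Total annual cost: 11 + 8 + 7 = 26.
No cover costs less than 26.

26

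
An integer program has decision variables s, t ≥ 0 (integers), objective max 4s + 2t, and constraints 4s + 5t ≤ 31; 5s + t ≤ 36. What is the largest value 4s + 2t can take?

28

The continuous relaxation peaks at (7.1, 0.524) with value 29.43; rounding to a feasible lattice point costs some objective.
(s,t)=(7,0): 4·7+5·0=28≤31, 5·7+1·0=35≤36, objective 28.
(s,t)=(6,1): 4·6+5·1=29≤31, 5·6+1·1=31≤36, objective 26.
(s,t)=(6,0): 4·6+5·0=24≤31, 5·6+1·0=30≤36, objective 24.
Maximum is 28 at (s,t)=(7,0).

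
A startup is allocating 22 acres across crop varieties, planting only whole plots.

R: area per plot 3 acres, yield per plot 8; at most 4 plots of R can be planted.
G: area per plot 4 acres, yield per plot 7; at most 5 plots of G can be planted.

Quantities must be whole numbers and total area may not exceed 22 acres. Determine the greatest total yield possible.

This is a bounded integer knapsack.
Take 4×R and 2×G: area 20 ≤ 22, yield 4·8 + 2·7 = 46.
R has the best ratio (8/3) and is taken to its limit of 4; remaining capacity is filled optimally with the others.

46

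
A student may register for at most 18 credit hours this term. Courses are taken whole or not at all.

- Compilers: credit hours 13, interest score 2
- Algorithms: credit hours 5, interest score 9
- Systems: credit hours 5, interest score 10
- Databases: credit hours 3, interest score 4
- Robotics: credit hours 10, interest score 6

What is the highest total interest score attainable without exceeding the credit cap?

23

Allowing fractional choices, the relaxed optimum would be about 26.0, but courses are indivisible.
Algorithms + Systems + Databases: credit hours 5 + 5 + 3 = 13 ≤ 18, interest score 9 + 10 + 4 = 23.
Systems + Databases + Robotics: credit hours 5 + 3 + 10 = 18 ≤ 18, interest score 10 + 4 + 6 = 20.
Best is Algorithms, Systems, and Databases with total interest score 23.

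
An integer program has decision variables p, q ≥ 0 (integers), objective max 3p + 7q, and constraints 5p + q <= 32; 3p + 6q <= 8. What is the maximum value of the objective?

7

Relaxing integrality, the LP optimum is 9.33 at (p,q) = (0, 1.33), which is not an integer point.
(p,q)=(0,1): 5·0+1·1=1≤32, 3·0+6·1=6≤8, objective 7.
(p,q)=(1,0): 5·1+1·0=5≤32, 3·1+6·0=3≤8, objective 3.
(p,q)=(0,0): 5·0+1·0=0≤32, 3·0+6·0=0≤8, objective 0.
Maximum is 7 at (p,q)=(0,1).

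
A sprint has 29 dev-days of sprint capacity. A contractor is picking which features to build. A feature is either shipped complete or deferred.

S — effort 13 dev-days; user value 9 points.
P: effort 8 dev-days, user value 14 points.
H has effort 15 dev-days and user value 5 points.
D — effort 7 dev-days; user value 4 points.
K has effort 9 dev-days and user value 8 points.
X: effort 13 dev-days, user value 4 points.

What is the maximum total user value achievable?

27

Allowing fractional choices, the relaxed optimum would be about 30.3, but features are indivisible.
S + P + D: effort 13 + 8 + 7 = 28 ≤ 29, user value 9 + 14 + 4 = 27.
P + D + K: effort 8 + 7 + 9 = 24 ≤ 29, user value 14 + 4 + 8 = 26.
Best is S, P, and D with total user value 27.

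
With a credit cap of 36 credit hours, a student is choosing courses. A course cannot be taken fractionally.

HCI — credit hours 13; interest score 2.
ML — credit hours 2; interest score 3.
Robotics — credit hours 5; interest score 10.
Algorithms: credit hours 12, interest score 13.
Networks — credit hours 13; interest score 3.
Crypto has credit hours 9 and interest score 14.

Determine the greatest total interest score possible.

40

ML + Algorithms + Networks + Crypto: credit hours 2 + 12 + 13 + 9 = 36 ≤ 36, interest score 3 + 13 + 3 + 14 = 33.
ML + Robotics + Algorithms + Crypto: credit hours 2 + 5 + 12 + 9 = 28 ≤ 36, interest score 3 + 10 + 13 + 14 = 40.
Robotics + Algorithms + Crypto: credit hours 5 + 12 + 9 = 26 ≤ 36, interest score 10 + 13 + 14 = 37.
Best is ML, Robotics, Algorithms, and Crypto with total interest score 40.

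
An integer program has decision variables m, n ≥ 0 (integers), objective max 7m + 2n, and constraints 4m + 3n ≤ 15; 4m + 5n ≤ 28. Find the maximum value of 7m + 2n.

23

Relaxing integrality, the LP optimum is 26.25 at (m,n) = (3.75, 0), which is not an integer point.
(m,n)=(3,1): 4·3+3·1=15≤15, 4·3+5·1=17≤28, objective 23.
(m,n)=(3,0): 4·3+3·0=12≤15, 4·3+5·0=12≤28, objective 21.
(m,n)=(2,2): 4·2+3·2=14≤15, 4·2+5·2=18≤28, objective 18.
The best lattice point is (3,1), giving 23.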